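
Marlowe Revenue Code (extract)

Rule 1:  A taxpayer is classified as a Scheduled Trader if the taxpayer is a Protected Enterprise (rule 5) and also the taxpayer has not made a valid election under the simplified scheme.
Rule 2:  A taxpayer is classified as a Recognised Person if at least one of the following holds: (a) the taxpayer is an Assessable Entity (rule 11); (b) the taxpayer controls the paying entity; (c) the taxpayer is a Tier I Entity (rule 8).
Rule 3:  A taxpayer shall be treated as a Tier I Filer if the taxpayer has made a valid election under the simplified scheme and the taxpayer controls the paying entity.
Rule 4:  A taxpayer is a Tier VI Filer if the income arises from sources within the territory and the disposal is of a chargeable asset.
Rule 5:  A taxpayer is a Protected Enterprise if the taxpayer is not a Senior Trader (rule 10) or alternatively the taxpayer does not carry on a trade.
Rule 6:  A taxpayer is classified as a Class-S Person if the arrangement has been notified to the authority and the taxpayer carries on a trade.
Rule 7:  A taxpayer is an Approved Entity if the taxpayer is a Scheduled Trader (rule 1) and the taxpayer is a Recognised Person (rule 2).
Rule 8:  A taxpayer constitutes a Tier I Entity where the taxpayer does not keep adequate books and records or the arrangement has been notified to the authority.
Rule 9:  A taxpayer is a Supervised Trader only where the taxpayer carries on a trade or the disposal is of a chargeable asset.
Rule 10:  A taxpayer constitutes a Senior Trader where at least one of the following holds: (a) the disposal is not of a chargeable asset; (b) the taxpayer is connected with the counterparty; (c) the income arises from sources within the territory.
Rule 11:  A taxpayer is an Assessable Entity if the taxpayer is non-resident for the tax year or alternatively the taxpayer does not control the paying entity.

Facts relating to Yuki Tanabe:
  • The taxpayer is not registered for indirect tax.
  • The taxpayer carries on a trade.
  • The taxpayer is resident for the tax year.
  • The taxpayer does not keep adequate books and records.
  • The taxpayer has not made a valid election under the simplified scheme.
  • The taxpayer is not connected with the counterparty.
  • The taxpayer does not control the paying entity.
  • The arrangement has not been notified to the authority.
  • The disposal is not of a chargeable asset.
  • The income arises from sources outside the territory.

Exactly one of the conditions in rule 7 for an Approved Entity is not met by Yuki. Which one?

Scheduled Trader

rule 10 — Senior Trader: [the disposal is not of a chargeable asset? yes] OR [the taxpayer is connected with the counterparty? no] OR [the income arises from sources within the territory? no] → satisfied.
rule 5 — Protected Enterprise: [not a Senior Trader (rule 10)? no] OR [the taxpayer does not carry on a trade? no] → not satisfied.
rule 1 — Scheduled Trader: [Protected Enterprise (rule 5)? no] AND [the taxpayer has not made a valid election under the simplified scheme? yes] → not satisfied.
rule 11 — Assessable Entity: [the taxpayer is non-resident for the tax year? no] OR [the taxpayer does not control the paying entity? yes] → satisfied.
rule 8 — Tier I Entity: [the taxpayer does not keep adequate books and records? yes] OR [the arrangement has been notified to the authority? no] → satisfied.
rule 2 — Recognised Person: [Assessable Entity (rule 11)? yes] OR [the taxpayer controls the paying entity? no] OR [Tier I Entity (rule 8)? yes] → satisfied.
rule 7 — Approved Entity: [Scheduled Trader (rule 1)? no] AND [Recognised Person (rule 2)? yes] → not satisfied.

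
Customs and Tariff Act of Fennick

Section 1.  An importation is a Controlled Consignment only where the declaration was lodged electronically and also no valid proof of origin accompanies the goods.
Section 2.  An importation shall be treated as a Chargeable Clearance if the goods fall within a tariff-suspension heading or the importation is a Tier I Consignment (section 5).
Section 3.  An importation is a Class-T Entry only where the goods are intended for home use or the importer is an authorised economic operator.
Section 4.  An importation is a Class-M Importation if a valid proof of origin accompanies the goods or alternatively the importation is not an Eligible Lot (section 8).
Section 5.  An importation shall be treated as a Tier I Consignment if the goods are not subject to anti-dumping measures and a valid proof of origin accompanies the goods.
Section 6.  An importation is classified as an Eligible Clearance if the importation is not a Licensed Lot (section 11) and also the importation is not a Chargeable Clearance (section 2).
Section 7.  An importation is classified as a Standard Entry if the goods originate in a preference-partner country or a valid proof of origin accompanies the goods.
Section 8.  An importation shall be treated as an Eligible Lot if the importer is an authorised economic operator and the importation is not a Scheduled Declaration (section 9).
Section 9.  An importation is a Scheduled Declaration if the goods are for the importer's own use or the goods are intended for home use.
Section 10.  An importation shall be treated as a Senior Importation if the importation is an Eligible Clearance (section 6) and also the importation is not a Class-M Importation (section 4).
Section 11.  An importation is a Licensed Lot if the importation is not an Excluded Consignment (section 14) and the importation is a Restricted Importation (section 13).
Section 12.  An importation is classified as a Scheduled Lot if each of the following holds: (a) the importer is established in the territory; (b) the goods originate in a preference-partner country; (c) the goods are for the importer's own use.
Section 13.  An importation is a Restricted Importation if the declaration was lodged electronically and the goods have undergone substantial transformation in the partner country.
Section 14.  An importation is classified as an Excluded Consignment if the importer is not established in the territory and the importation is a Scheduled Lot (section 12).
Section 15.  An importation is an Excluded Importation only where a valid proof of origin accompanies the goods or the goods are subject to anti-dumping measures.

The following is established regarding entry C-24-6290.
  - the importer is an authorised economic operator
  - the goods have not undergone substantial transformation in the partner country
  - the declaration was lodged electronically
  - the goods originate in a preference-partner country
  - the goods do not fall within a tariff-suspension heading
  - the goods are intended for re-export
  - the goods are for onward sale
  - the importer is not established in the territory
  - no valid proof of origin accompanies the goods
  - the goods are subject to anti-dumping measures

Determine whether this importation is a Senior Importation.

section 12 — Scheduled Lot: [the importer is established in the territory? no] AND [the goods originate in a preference-partner country? yes] AND [the goods are for the importer's own use? no] → not satisfied.
section 14 — Excluded Consignment: [the importer is not established in the territory? yes] AND [Scheduled Lot (section 12)? no] → not satisfied.
section 13 — Restricted Importation: [the declaration was lodged electronically? yes] AND [the goods have undergone substantial transformation in the partner country? no] → not satisfied.
section 11 — Licensed Lot: [not an Excluded Consignment (section 14)? yes] AND [Restricted Importation (section 13)? no] → not satisfied.
section 5 — Tier I Consignment: [the goods are not subject to anti-dumping measures? no] AND [a valid proof of origin accompanies the goods? no] → not satisfied.
section 2 — Chargeable Clearance: [the goods fall within a tariff-suspension heading? no] OR [Tier I Consignment (section 5)? no] → not satisfied.
section 6 — Eligible Clearance: [not a Licensed Lot (section 11)? yes] AND [not a Chargeable Clearance (section 2)? yes] → satisfied.
section 9 — Scheduled Declaration: [the goods are for the importer's own use? no] OR [the goods are intended for home use? no] → not satisfied.
section 8 — Eligible Lot: [the importer is an authorised economic operator? yes] AND [not a Scheduled Declaration (section 9)? yes] → satisfied.
section 4 — Class-M Importation: [a valid proof of origin accompanies the goods? no] OR [not an Eligible Lot (section 8)? no] → not satisfied.
section 10 — Senior Importation: [Eligible Clearance (section 6)? yes] AND [not a Class-M Importation (section 4)? yes] → satisfied.

Yes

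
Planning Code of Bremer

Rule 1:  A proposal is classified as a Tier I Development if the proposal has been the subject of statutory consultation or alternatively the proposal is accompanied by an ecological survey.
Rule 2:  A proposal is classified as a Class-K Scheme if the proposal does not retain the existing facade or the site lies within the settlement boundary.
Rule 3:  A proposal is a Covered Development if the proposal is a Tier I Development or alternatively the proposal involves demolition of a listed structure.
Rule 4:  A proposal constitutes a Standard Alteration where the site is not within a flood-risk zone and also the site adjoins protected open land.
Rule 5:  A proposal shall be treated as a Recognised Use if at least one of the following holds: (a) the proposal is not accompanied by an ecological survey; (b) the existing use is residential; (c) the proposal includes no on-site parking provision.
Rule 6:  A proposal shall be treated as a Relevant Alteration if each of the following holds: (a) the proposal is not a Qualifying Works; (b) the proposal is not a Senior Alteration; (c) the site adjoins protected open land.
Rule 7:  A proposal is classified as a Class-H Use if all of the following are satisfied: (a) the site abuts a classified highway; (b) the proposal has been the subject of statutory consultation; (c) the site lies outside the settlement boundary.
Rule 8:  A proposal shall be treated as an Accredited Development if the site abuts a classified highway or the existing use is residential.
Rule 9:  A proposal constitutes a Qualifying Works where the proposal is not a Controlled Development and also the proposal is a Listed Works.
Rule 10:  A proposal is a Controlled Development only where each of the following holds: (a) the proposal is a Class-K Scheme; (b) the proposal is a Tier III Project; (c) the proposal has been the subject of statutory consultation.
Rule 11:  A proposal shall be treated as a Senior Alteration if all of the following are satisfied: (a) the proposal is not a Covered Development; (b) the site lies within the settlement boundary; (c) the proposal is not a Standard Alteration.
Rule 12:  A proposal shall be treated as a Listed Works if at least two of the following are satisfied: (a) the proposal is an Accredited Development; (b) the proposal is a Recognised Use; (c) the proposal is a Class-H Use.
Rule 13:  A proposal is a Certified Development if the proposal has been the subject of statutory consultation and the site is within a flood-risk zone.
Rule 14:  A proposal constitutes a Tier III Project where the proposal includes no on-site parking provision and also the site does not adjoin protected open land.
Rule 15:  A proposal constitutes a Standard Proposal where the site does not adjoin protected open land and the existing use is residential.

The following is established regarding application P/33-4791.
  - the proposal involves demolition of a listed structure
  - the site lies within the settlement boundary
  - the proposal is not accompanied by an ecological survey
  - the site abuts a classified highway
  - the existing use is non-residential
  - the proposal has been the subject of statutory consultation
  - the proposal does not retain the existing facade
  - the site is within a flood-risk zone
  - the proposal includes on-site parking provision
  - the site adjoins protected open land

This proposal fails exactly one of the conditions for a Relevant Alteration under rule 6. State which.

Qualifying Works

rule 2 — Class-K Scheme: [the proposal does not retain the existing facade? yes] OR [the site lies within the settlement boundary? yes] → satisfied.
rule 14 — Tier III Project: [the proposal includes no on-site parking provision? no] AND [the site does not adjoin protected open land? no] → not satisfied.
rule 10 — Controlled Development: [Class-K Scheme (rule 2)? yes] AND [Tier III Project (rule 14)? no] AND [the proposal has been the subject of statutory consultation? yes] → not satisfied.
rule 8 — Accredited Development: [the site abuts a classified highway? yes] OR [the existing use is residential? no] → satisfied.
rule 5 — Recognised Use: [the proposal is not accompanied by an ecological survey? yes] OR [the existing use is residential? no] OR [the proposal includes no on-site parking provision? no] → satisfied.
rule 7 — Class-H Use: [the site abuts a classified highway? yes] AND [the proposal has been the subject of statutory consultation? yes] AND [the site lies outside the settlement boundary? no] → not satisfied.
rule 12 — Listed Works: Accredited Development (rule 8)? yes; Recognised Use (rule 5)? yes; Class-H Use (rule 7)? no — 2 of 3 hold (need ≥2) → satisfied.
rule 9 — Qualifying Works: [not a Controlled Development (rule 10)? yes] AND [Listed Works (rule 12)? yes] → satisfied.
rule 1 — Tier I Development: [the proposal has been the subject of statutory consultation? yes] OR [the proposal is accompanied by an ecological survey? no] → satisfied.
rule 3 — Covered Development: [Tier I Development (rule 1)? yes] OR [the proposal involves demolition of a listed structure? yes] → satisfied.
rule 4 — Standard Alteration: [the site is not within a flood-risk zone? no] AND [the site adjoins protected open land? yes] → not satisfied.
rule 11 — Senior Alteration: [not a Covered Development (rule 3)? no] AND [the site lies within the settlement boundary? yes] AND [not a Standard Alteration (rule 4)? yes] → not satisfied.
rule 6 — Relevant Alteration: [not a Qualifying Works (rule 9)? no] AND [not a Senior Alteration (rule 11)? yes] AND [the site adjoins protected open land? yes] → not satisfied.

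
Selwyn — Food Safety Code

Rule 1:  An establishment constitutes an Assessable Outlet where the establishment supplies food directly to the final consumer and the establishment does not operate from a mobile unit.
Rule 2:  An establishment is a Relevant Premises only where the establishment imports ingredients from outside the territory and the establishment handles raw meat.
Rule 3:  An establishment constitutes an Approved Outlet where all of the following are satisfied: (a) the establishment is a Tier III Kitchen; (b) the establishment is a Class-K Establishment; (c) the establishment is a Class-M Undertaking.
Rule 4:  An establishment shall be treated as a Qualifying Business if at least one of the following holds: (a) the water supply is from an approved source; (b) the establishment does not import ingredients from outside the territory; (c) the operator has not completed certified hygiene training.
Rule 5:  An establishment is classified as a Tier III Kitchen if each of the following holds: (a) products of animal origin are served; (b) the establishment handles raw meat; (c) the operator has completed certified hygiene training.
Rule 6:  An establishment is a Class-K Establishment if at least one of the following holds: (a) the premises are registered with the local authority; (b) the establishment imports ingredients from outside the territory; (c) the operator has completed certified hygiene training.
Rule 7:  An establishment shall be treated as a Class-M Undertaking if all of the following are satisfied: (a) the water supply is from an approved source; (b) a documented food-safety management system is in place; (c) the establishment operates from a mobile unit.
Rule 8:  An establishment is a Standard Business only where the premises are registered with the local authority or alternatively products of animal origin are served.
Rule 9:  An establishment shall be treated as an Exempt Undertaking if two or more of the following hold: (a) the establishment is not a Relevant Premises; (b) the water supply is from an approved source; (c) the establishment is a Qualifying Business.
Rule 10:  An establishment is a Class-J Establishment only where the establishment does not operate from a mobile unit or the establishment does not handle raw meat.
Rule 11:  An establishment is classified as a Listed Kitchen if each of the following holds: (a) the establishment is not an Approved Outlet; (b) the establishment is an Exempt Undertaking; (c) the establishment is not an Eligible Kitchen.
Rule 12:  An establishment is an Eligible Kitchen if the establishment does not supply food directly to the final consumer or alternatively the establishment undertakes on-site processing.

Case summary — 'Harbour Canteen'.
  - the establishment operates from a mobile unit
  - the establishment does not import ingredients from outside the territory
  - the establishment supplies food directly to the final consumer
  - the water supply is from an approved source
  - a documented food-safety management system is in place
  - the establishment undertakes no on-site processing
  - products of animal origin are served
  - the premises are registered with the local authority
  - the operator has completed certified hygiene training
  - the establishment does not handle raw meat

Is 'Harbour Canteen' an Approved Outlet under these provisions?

No

Under rule 5: products of animal origin are served? yes; and the establishment handles raw meat? no; and the operator has completed certified hygiene training? yes. So the establishment is not a Tier III Kitchen.
Under rule 6: the premises are registered with the local authority? yes; or the establishment imports ingredients from outside the territory? no; or the operator has completed certified hygiene training? yes. So the establishment is a Class-K Establishment.
Under rule 7: the water supply is from an approved source? yes; and a documented food-safety management system is in place? yes; and the establishment operates from a mobile unit? yes. So the establishment is a Class-M Undertaking.
Under rule 3: Tier III Kitchen (rule 5)? no; and Class-K Establishment (rule 6)? yes; and Class-M Undertaking (rule 7)? yes. So the establishment is not an Approved Outlet.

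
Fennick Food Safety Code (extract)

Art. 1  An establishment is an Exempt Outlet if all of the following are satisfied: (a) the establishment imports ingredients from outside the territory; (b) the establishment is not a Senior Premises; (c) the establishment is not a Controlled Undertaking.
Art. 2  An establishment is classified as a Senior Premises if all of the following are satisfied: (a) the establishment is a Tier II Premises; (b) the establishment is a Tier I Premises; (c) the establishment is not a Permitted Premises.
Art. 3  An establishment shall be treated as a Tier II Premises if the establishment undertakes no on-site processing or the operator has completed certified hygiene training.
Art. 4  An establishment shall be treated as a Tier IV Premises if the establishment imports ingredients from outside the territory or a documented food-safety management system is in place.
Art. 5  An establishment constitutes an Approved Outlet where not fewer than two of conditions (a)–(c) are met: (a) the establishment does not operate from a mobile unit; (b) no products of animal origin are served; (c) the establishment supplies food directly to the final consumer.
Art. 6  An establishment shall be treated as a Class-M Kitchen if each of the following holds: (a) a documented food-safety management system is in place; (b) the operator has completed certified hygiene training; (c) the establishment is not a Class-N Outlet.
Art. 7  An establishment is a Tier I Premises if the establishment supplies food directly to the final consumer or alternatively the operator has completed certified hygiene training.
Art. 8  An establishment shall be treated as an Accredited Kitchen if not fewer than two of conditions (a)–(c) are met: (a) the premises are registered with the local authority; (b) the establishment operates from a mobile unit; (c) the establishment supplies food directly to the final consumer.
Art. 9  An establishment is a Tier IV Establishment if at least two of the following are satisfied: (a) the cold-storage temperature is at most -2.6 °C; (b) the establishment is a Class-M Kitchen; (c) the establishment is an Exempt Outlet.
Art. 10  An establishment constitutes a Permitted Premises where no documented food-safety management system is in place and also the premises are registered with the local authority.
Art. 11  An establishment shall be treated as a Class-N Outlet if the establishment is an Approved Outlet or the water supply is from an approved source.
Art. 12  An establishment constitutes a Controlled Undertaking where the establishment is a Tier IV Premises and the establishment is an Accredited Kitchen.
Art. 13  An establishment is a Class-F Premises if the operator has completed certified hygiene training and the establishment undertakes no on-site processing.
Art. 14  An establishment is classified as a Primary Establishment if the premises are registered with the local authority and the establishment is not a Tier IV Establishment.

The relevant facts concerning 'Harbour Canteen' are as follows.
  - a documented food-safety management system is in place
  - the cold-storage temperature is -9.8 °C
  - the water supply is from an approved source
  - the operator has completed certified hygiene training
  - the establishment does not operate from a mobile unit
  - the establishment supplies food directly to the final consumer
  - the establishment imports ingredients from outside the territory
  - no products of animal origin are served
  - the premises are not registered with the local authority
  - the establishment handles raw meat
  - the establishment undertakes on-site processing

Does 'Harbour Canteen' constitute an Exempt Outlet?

No

Under article 3: the establishment undertakes no on-site processing? no; or the operator has completed certified hygiene training? yes. So the establishment is a Tier II Premises.
Under article 7: the establishment supplies food directly to the final consumer? yes; or the operator has completed certified hygiene training? yes. So the establishment is a Tier I Premises.
Under article 10: no documented food-safety management system is in place? no; and the premises are registered with the local authority? no. So the establishment is not a Permitted Premises.
Under article 2: Tier II Premises (article 3)? yes; and Tier I Premises (article 7)? yes; and not a Permitted Premises (article 10)? yes. So the establishment is a Senior Premises.
Under article 4: the establishment imports ingredients from outside the territory? yes; or a documented food-safety management system is in place? yes. So the establishment is a Tier IV Premises.
Under article 8: the premises are registered with the local authority? no; the establishment operates from a mobile unit? no; the establishment supplies food directly to the final consumer? yes — 1 of 3 hold (need ≥2) → not satisfied.
Under article 12: Tier IV Premises (article 4)? yes; and Accredited Kitchen (article 8)? no. So the establishment is not a Controlled Undertaking.
Under article 1: the establishment imports ingredients from outside the territory? yes; and not a Senior Premises (article 2)? no; and not a Controlled Undertaking (article 12)? yes. So the establishment is not an Exempt Outlet.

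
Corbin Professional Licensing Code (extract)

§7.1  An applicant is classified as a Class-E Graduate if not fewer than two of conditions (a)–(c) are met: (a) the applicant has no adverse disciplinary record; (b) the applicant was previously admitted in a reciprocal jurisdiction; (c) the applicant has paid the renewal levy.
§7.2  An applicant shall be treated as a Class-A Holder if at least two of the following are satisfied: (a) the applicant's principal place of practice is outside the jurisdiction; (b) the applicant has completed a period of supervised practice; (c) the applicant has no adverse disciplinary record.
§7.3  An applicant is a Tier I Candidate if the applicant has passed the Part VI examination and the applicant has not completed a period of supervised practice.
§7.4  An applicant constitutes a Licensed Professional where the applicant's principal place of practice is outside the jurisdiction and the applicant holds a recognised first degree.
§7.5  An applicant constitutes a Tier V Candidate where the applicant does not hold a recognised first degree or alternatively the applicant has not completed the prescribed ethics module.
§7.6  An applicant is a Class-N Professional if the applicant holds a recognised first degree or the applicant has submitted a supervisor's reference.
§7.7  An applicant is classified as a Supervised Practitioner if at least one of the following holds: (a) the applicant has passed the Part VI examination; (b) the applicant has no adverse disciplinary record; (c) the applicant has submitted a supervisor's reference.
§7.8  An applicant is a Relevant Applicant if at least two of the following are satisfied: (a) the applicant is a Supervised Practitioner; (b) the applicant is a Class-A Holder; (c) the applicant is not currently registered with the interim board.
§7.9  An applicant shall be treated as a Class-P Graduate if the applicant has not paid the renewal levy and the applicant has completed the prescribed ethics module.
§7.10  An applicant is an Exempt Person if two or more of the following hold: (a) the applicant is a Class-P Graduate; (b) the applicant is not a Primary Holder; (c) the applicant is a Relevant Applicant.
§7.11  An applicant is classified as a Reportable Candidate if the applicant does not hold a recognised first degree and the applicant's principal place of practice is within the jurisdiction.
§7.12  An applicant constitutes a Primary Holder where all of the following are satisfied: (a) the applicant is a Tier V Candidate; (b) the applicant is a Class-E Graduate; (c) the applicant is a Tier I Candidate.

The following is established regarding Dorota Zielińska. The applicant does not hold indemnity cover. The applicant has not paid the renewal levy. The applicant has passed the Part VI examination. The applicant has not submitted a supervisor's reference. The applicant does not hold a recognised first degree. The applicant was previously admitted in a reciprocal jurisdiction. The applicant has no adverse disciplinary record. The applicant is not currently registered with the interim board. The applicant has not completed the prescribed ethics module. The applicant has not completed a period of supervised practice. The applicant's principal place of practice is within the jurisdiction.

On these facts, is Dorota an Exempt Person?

§7.9 — Class-P Graduate: [the applicant has not paid the renewal levy? yes] AND [the applicant has completed the prescribed ethics module? no] → not satisfied.
§7.5 — Tier V Candidate: [the applicant does not hold a recognised first degree? yes] OR [the applicant has not completed the prescribed ethics module? yes] → satisfied.
§7.1 — Class-E Graduate: the applicant has no adverse disciplinary record? yes; the applicant was previously admitted in a reciprocal jurisdiction? yes; the applicant has paid the renewal levy? no — 2 of 3 hold (need ≥2) → satisfied.
§7.3 — Tier I Candidate: [the applicant has passed the Part VI examination? yes] AND [the applicant has not completed a period of supervised practice? yes] → satisfied.
§7.12 — Primary Holder: [Tier V Candidate (§7.5)? yes] AND [Class-E Graduate (§7.1)? yes] AND [Tier I Candidate (§7.3)? yes] → satisfied.
§7.7 — Supervised Practitioner: [the applicant has passed the Part VI examination? yes] OR [the applicant has no adverse disciplinary record? yes] OR [the applicant has submitted a supervisor's reference? no] → satisfied.
§7.2 — Class-A Holder: the applicant's principal place of practice is outside the jurisdiction? no; the applicant has completed a period of supervised practice? no; the applicant has no adverse disciplinary record? yes — 1 of 3 hold (need ≥2) → not satisfied.
§7.8 — Relevant Applicant: Supervised Practitioner (§7.7)? yes; Class-A Holder (§7.2)? no; the applicant is not currently registered with the interim board? yes — 2 of 3 hold (need ≥2) → satisfied.
§7.10 — Exempt Person: Class-P Graduate (§7.9)? no; not a Primary Holder (§7.12)? no; Relevant Applicant (§7.8)? yes — 1 of 3 hold (need ≥2) → not satisfied.

No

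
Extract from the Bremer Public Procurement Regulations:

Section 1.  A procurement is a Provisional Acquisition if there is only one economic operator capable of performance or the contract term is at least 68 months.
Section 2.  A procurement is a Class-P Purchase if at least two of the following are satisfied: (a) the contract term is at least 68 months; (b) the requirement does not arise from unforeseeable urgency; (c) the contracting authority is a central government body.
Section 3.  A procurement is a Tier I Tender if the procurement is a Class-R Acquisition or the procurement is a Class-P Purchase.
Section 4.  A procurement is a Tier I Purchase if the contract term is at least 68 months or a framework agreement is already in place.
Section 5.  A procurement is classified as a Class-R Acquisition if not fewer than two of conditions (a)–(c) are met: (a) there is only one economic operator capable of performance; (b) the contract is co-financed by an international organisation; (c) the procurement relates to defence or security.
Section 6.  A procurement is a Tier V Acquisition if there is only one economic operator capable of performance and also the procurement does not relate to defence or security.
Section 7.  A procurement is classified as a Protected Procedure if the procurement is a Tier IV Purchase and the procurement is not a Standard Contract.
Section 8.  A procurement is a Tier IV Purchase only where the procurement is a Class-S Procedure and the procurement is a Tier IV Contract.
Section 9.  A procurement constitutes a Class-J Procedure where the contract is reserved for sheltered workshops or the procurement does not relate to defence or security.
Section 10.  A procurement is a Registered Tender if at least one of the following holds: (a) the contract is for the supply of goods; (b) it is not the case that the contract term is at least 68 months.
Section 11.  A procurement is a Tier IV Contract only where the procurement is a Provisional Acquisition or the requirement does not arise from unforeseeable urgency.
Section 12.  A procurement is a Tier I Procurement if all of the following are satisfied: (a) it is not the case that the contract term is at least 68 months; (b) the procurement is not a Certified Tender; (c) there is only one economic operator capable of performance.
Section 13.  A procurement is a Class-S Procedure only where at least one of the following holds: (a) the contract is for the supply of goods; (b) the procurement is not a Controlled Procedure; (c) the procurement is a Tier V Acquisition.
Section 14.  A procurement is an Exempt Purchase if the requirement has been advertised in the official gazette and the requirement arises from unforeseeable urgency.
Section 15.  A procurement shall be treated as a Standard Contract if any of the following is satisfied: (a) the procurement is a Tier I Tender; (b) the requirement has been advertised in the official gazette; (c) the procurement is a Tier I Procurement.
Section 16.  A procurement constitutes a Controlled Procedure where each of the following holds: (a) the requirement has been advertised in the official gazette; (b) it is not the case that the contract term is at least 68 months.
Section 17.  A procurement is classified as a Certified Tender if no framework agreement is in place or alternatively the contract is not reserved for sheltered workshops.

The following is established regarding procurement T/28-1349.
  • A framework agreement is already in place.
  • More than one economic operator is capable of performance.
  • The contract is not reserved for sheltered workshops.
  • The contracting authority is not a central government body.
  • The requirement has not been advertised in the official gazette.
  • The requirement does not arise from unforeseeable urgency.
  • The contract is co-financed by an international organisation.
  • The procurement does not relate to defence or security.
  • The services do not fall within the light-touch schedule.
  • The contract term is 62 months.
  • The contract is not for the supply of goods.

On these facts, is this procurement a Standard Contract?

Under section 5: there is only one economic operator capable of performance? no; the contract is co-financed by an international organisation? yes; the procurement relates to defence or security? no — 1 of 3 hold (need ≥2) → not satisfied.
Under section 2: contract term: 62 months ≥ 68 months? no; the requirement does not arise from unforeseeable urgency? yes; the contracting authority is a central government body? no — 1 of 3 hold (need ≥2) → not satisfied.
Under section 3: Class-R Acquisition (section 5)? no; or Class-P Purchase (section 2)? no. So the procurement is not a Tier I Tender.
Under section 17: no framework agreement is in place? no; or the contract is not reserved for sheltered workshops? yes. So the procurement is a Certified Tender.
Under section 12: contract term: 62 months ≥ 68 months? no, so negated condition yes; and not a Certified Tender (section 17)? no; and there is only one economic operator capable of performance? no. So the procurement is not a Tier I Procurement.
Under section 15: Tier I Tender (section 3)? no; or the requirement has been advertised in the official gazette? no; or Tier I Procurement (section 12)? no. So the procurement is not a Standard Contract.

No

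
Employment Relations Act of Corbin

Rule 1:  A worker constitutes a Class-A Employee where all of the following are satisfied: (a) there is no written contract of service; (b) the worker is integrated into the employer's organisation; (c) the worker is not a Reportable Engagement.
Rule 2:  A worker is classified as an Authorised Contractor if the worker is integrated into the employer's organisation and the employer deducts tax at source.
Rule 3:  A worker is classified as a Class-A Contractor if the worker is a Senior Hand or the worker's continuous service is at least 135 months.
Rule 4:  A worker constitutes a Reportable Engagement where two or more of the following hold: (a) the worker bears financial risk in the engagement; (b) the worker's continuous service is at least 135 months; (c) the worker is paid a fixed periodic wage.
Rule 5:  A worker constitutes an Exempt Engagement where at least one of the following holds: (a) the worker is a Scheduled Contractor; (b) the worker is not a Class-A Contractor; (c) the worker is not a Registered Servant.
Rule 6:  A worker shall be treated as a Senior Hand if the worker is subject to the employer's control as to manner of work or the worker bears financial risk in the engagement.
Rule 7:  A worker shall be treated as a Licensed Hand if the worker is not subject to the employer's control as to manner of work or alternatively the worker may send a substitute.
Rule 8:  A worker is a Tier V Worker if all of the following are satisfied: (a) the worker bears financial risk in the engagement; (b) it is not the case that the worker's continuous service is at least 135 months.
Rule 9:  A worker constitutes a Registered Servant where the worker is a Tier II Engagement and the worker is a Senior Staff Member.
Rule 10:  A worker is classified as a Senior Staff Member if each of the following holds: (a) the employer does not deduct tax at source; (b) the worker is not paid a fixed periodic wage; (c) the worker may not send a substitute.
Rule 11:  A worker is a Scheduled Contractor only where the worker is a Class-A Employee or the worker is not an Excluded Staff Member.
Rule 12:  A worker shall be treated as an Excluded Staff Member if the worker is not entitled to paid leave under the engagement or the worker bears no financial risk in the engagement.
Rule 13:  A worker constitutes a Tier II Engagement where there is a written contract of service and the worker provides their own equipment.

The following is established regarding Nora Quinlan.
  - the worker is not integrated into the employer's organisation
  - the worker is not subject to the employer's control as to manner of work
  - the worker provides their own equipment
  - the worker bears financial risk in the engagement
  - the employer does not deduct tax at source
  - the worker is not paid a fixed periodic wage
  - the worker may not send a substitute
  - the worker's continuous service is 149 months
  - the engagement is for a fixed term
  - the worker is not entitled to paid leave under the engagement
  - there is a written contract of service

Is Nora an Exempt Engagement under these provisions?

No

rule 4 — Reportable Engagement: the worker bears financial risk in the engagement? yes; worker's continuous service: 149 months ≥ 135 months? yes; the worker is paid a fixed periodic wage? no — 2 of 3 hold (need ≥2) → satisfied.
rule 1 — Class-A Employee: [there is no written contract of service? no] AND [the worker is integrated into the employer's organisation? no] AND [not a Reportable Engagement (rule 4)? no] → not satisfied.
rule 12 — Excluded Staff Member: [the worker is not entitled to paid leave under the engagement? yes] OR [the worker bears no financial risk in the engagement? no] → satisfied.
rule 11 — Scheduled Contractor: [Class-A Employee (rule 1)? no] OR [not an Excluded Staff Member (rule 12)? no] → not satisfied.
rule 6 — Senior Hand: [the worker is subject to the employer's control as to manner of work? no] OR [the worker bears financial risk in the engagement? yes] → satisfied.
rule 3 — Class-A Contractor: [Senior Hand (rule 6)? yes] OR [worker's continuous service: 149 months ≥ 135 months? yes] → satisfied.
rule 13 — Tier II Engagement: [there is a written contract of service? yes] AND [the worker provides their own equipment? yes] → satisfied.
rule 10 — Senior Staff Member: [the employer does not deduct tax at source? yes] AND [the worker is not paid a fixed periodic wage? yes] AND [the worker may not send a substitute? yes] → satisfied.
rule 9 — Registered Servant: [Tier II Engagement (rule 13)? yes] AND [Senior Staff Member (rule 10)? yes] → satisfied.
rule 5 — Exempt Engagement: [Scheduled Contractor (rule 11)? no] OR [not a Class-A Contractor (rule 3)? no] OR [not a Registered Servant (rule 9)? no] → not satisfied.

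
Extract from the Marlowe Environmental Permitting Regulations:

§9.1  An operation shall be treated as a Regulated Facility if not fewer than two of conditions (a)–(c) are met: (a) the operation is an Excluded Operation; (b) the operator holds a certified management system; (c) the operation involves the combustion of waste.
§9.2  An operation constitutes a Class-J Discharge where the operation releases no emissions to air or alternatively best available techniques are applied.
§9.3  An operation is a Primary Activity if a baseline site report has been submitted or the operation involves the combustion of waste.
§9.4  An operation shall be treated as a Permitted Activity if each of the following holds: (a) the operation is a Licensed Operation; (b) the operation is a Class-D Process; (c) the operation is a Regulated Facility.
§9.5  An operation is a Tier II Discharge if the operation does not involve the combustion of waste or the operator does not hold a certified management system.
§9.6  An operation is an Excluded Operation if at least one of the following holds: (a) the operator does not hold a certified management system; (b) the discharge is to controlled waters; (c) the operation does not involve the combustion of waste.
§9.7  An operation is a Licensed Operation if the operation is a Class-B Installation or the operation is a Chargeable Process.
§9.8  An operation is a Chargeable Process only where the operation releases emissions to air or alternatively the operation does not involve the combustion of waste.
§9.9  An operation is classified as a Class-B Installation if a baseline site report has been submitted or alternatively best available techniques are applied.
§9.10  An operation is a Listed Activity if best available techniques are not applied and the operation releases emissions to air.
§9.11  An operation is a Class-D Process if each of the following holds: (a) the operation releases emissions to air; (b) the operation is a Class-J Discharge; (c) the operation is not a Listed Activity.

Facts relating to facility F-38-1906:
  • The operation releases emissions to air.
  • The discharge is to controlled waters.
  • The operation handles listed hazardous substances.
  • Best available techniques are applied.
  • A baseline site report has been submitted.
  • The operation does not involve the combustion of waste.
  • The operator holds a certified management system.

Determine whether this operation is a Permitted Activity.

§9.9 — Class-B Installation: [a baseline site report has been submitted? yes] OR [best available techniques are applied? yes] → satisfied.
§9.8 — Chargeable Process: [the operation releases emissions to air? yes] OR [the operation does not involve the combustion of waste? yes] → satisfied.
§9.7 — Licensed Operation: [Class-B Installation (§9.9)? yes] OR [Chargeable Process (§9.8)? yes] → satisfied.
§9.2 — Class-J Discharge: [the operation releases no emissions to air? no] OR [best available techniques are applied? yes] → satisfied.
§9.10 — Listed Activity: [best available techniques are not applied? no] AND [the operation releases emissions to air? yes] → not satisfied.
§9.11 — Class-D Process: [the operation releases emissions to air? yes] AND [Class-J Discharge (§9.2)? yes] AND [not a Listed Activity (§9.10)? yes] → satisfied.
§9.6 — Excluded Operation: [the operator does not hold a certified management system? no] OR [the discharge is to controlled waters? yes] OR [the operation does not involve the combustion of waste? yes] → satisfied.
§9.1 — Regulated Facility: Excluded Operation (§9.6)? yes; the operator holds a certified management system? yes; the operation involves the combustion of waste? no — 2 of 3 hold (need ≥2) → satisfied.
§9.4 — Permitted Activity: [Licensed Operation (§9.7)? yes] AND [Class-D Process (§9.11)? yes] AND [Regulated Facility (§9.1)? yes] → satisfied.

Yes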